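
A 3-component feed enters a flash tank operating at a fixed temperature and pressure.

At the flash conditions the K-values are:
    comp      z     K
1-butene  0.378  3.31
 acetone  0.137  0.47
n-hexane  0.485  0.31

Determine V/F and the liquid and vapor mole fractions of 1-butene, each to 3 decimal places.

Rachford–Rice: g(V/F) = Σ zᵢ(Kᵢ−1)/(1+V/F(Kᵢ−1)) = 0.
Check two-phase: ΣzᵢKᵢ = 1.466 > 1 and Σzᵢ/Kᵢ = 1.970 > 1, so g(0) = 0.466 > 0 and g(1) = -0.970 < 0.
Iterate (Newton) starting at V/F = 0.68:
  V/F = 0.680: g = -0.4043, g' = -1.219 → V/F = 0.348
  V/F = 0.348: g = -0.0457, g' = -1.077 → V/F = 0.306
  V/F = 0.306: g = 0.0008, g' = -1.118 → V/F = 0.307
Converged at V/F = 0.307.
Compositions from xᵢ = zᵢ/(1+V/F(Kᵢ−1)), yᵢ = Kᵢxᵢ:
  1-butene: x = 0.221, y = 0.732
  acetone: x = 0.164, y = 0.077
  n-hexane: x = 0.615, y = 0.191

V/F = 0.307, x_1-butene = 0.221, y_1-butene = 0.732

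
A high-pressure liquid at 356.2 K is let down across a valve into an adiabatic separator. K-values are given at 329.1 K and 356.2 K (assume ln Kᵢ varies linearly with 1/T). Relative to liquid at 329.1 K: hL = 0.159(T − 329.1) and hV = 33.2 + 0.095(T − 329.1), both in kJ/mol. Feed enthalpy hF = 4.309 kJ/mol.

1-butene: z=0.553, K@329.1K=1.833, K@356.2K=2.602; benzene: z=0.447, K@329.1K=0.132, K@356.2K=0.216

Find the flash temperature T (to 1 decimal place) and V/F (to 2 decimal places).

T = 330.4 K, V/F = 0.12

Adiabatic flash: solve Rachford–Rice at each trial T, then check hF = ψ·hV(T) + (1−ψ)·hL(T).
  T = 329.1 K: K = (1.833, 0.132), RR gives ψ = 0.100, H_out = 3.336 kJ/mol
  T = 356.2 K: K = (2.602, 0.216), RR gives ψ = 0.426, H_out = 17.724 kJ/mol
  T = 342.6 K: K = (2.198, 0.170), RR gives ψ = 0.293, H_out = 11.631 kJ/mol
  T = 335.9 K: K = (2.012, 0.150), RR gives ψ = 0.209, H_out = 7.939 kJ/mol
  T = 332.5 K: K = (1.921, 0.141), RR gives ψ = 0.159, H_out = 5.773 kJ/mol
  T = 330.8 K: K = (1.877, 0.136), RR gives ψ = 0.131, H_out = 4.593 kJ/mol
Linear interpolation between T = 329.1 (H_out = 3.336) and T = 330.8 (H_out = 4.593) on hF = 4.309 gives T ≈ 330.4 K, at which ψ = 0.12.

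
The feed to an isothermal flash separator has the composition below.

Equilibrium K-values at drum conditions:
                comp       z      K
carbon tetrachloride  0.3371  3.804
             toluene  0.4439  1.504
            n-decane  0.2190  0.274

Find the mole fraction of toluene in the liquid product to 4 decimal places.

x_toluene = 0.3087

Material balance + equilibrium reduce to Σ zᵢ(Kᵢ−1)/(1+ψ(Kᵢ−1)) = 0.
Check two-phase: ΣzᵢKᵢ = 2.0100 > 1 and Σzᵢ/Kᵢ = 1.1830 > 1, so g(0) = 1.0100 > 0 and g(1) = -0.1830 < 0.
Newton iteration, ψ⁰ = 0.69:
  ψ = 0.6900: g = 0.16949, g' = -0.8333 → ψ = 0.8934
  ψ = 0.8934: g = -0.02854, g' = -1.2042 → ψ = 0.8697
  ψ = 0.8697: g = -0.00092, g' = -1.1283 → ψ = 0.8689
Converged at ψ = 0.8689.
Compositions from xᵢ = zᵢ/(1+ψ(Kᵢ−1)), yᵢ = Kᵢxᵢ:
  carbon tetrachloride: x = 0.0981, y = 0.3732
  toluene: x = 0.3087, y = 0.4643
  n-decane: x = 0.5932, y = 0.1625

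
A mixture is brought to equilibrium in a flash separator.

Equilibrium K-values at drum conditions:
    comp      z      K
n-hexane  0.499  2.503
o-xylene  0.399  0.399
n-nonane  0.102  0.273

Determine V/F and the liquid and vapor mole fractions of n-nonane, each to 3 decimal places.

Rachford–Rice: g(V/F) = Σ zᵢ(Kᵢ−1)/(1+V/F(Kᵢ−1)) = 0.
g(0) = ΣzᵢKᵢ − 1 = 0.436 and g(1) = 1 − Σzᵢ/Kᵢ = -0.573, so a root lies in (0, 1).
Newton–Raphson from V/F = 0.5:
  V/F = 0.500: g = -0.0311, g' = -0.795 → V/F = 0.461
Converged at V/F = 0.461.
Compositions from xᵢ = zᵢ/(1+V/F(Kᵢ−1)), yᵢ = Kᵢxᵢ:
  n-hexane: x = 0.295, y = 0.738
  o-xylene: x = 0.552, y = 0.220
  n-nonane: x = 0.153, y = 0.042

V/F = 0.461, x_n-nonane = 0.153, y_n-nonane = 0.042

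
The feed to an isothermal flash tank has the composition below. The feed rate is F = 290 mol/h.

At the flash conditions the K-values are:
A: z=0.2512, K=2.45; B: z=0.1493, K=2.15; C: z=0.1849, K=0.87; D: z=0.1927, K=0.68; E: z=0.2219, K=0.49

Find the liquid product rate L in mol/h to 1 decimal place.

Let ψ = V/F and solve Σ zᵢ(Kᵢ−1)/(1+ψ(Kᵢ−1)) = 0.
Feasibility: ΣzᵢKᵢ = 1.3371, Σzᵢ/Kᵢ = 1.1207 — both > 1, two phases present.
Iterate (Newton) starting at ψ = 0.5:
  ψ = 0.5000: g = 0.06914, g' = -0.3926 → ψ = 0.6761
  ψ = 0.6761: g = 0.00275, g' = -0.3675 → ψ = 0.6836
Converged at ψ = 0.6836.
Then V = ψ·F = 0.6836·290 = 198.2 mol/h and L = F − V = 91.8 mol/h.

L = 91.8 mol/h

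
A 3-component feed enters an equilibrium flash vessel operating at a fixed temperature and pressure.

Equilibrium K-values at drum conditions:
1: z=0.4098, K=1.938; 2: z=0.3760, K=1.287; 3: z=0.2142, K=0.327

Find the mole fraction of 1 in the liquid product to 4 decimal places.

Rachford–Rice: g(β) = Σ zᵢ(Kᵢ−1)/(1+β(Kᵢ−1)) = 0.
Check two-phase: ΣzᵢKᵢ = 1.3481 > 1 and Σzᵢ/Kᵢ = 1.1587 > 1, so g(0) = 0.3481 > 0 and g(1) = -0.1587 < 0.
Newton–Raphson from β = 0.5:
  β = 0.5000: g = 0.13877, g' = -0.4111 → β = 0.8375
  β = 0.8375: g = -0.02810, g' = -0.6428 → β = 0.7938
  β = 0.7938: g = -0.00128, g' = -0.5862 → β = 0.7916
Converged at β = 0.7916.
Compositions from xᵢ = zᵢ/(1+β(Kᵢ−1)), yᵢ = Kᵢxᵢ:
  1: x = 0.2352, y = 0.4558
  2: x = 0.3064, y = 0.3943
  3: x = 0.4584, y = 0.1499

x_1 = 0.2352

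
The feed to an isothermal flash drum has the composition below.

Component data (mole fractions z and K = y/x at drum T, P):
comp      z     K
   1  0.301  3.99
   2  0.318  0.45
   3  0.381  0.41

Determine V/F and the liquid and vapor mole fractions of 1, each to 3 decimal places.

V/F = 0.292, x_1 = 0.161, y_1 = 0.641

Material balance + equilibrium reduce to Σ zᵢ(Kᵢ−1)/(1+V/F(Kᵢ−1)) = 0.
Feasibility: ΣzᵢKᵢ = 1.500, Σzᵢ/Kᵢ = 1.711 — both > 1, two phases present.
Newton iteration, V/F⁰ = 0.49:
  V/F = 0.490: g = -0.1905, g' = -0.886 → V/F = 0.275
  V/F = 0.275: g = 0.0197, g' = -1.133 → V/F = 0.292
Converged at V/F = 0.292.
Compositions from xᵢ = zᵢ/(1+V/F(Kᵢ−1)), yᵢ = Kᵢxᵢ:
  1: x = 0.161, y = 0.641
  2: x = 0.379, y = 0.171
  3: x = 0.460, y = 0.189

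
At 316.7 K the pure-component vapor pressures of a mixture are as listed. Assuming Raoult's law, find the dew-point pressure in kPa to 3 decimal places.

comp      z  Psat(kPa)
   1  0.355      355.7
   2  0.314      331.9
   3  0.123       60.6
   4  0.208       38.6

At the dew point ψ → 1, so Σzᵢ/Kᵢ = 1 with Kᵢ = Pᵢˢᵃᵗ/P ⇒ 1/P = Σzᵢ/Pᵢˢᵃᵗ.
1/P = 0.355/355.7 + 0.314/331.9 + 0.123/60.6 + 0.208/38.6 = 0.009362 ⇒ P = 106.810 kPa

Pdew = 106.810 kPa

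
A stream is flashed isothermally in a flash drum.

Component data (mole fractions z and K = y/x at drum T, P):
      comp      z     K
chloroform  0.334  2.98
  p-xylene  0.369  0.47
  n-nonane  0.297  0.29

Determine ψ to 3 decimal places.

Iterate (Newton) starting at ψ = 0.63:
  ψ = 0.630: g = -0.3809, g' = -0.983 → ψ = 0.243
  ψ = 0.243: g = -0.0324, g' = -0.953 → ψ = 0.209
Converged at ψ = 0.209.

ψ = 0.209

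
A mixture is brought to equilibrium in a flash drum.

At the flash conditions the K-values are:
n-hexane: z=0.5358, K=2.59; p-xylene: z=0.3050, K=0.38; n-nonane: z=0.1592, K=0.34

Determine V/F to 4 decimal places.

V/F = 0.5531

Rachford–Rice: g(V/F) = Σ zᵢ(Kᵢ−1)/(1+V/F(Kᵢ−1)) = 0.
g(0) = ΣzᵢKᵢ − 1 = 0.5577 and g(1) = 1 − Σzᵢ/Kᵢ = -0.4777, so a root lies in (0, 1).
Newton iteration, V/F⁰ = 0.31:
  V/F = 0.3100: g = 0.20446, g' = -0.8970 → V/F = 0.5379
  V/F = 0.5379: g = 0.01255, g' = -0.8242 → V/F = 0.5531
Converged at V/F = 0.5531.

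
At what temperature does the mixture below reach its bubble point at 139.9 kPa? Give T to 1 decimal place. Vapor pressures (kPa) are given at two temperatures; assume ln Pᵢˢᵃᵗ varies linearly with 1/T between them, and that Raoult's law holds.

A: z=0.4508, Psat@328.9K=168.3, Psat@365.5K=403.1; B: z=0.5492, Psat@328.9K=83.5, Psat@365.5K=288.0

T = 333.5 K

Bubble-point temperature: ΣzᵢPᵢˢᵃᵗ(T) = P. Interpolate ln Pᵢˢᵃᵗ = aᵢ + bᵢ/T.
  T = 328.9 K: ΣzᵢPᵢˢᵃᵗ = 121.73 kPa
  T = 365.5 K: ΣzᵢPᵢˢᵃᵗ = 339.89 kPa
  T = 347.2 K: ΣzᵢPᵢˢᵃᵗ = 208.14 kPa
  T = 338.0 K: ΣzᵢPᵢˢᵃᵗ = 159.92 kPa
  T = 333.4 K: ΣzᵢPᵢˢᵃᵗ = 139.54 kPa
  T = 335.7 K: ΣzᵢPᵢˢᵃᵗ = 149.44 kPa
Interpolating between 333.4 K and 335.7 K gives T ≈ 333.5 K.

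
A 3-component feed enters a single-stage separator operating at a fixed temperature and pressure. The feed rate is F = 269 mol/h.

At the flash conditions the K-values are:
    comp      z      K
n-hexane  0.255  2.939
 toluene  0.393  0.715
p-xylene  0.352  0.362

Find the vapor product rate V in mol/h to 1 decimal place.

Newton iteration, ψ⁰ = 0.4:
  ψ = 0.400: g = -0.1495, g' = -0.603 → ψ = 0.152
  ψ = 0.152: g = 0.0160, g' = -0.782 → ψ = 0.173
Converged at ψ = 0.173.
Then V = ψ·F = 0.1730·269 = 46.5 mol/h and L = F − V = 222.5 mol/h.

V = 46.5 mol/h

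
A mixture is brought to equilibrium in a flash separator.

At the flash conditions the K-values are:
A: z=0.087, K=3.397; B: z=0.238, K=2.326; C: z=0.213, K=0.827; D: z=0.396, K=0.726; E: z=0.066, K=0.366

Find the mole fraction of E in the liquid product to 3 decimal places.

Rachford–Rice: g(β) = Σ zᵢ(Kᵢ−1)/(1+β(Kᵢ−1)) = 0.
Feasibility: ΣzᵢKᵢ = 1.337, Σzᵢ/Kᵢ = 1.111 — both > 1, two phases present.
Iterate (Newton) starting at β = 0.5:
  β = 0.500: g = 0.0573, g' = -0.359 → β = 0.660
  β = 0.660: g = 0.0032, g' = -0.325 → β = 0.669
Converged at β = 0.669.
Compositions from xᵢ = zᵢ/(1+β(Kᵢ−1)), yᵢ = Kᵢxᵢ:
  A: x = 0.033, y = 0.113
  B: x = 0.126, y = 0.293
  C: x = 0.241, y = 0.199
  D: x = 0.485, y = 0.352
  E: x = 0.115, y = 0.042

x_E = 0.115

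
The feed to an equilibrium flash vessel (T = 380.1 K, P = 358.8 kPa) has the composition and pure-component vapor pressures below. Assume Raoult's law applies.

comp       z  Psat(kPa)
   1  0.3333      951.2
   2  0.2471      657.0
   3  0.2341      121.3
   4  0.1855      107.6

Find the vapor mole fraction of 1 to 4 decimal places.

Raoult's law: Kᵢ = Pᵢˢᵃᵗ/P = Pᵢˢᵃᵗ/358.8.
  K_1 = 951.2/358.8 = 2.651059, K_2 = 657.0/358.8 = 1.831104, K_3 = 121.3/358.8 = 0.338071, K_4 = 107.6/358.8 = 0.299889
Let ψ = V/F and solve Σ zᵢ(Kᵢ−1)/(1+ψ(Kᵢ−1)) = 0.
g(0) = ΣzᵢKᵢ − 1 = 0.4708 and g(1) = 1 − Σzᵢ/Kᵢ = -0.5717, so a root lies in (0, 1).
Newton–Raphson from ψ = 0.34:
  ψ = 0.3400: g = 0.14217, g' = -0.8039 → ψ = 0.5169
  ψ = 0.5169: g = 0.00152, g' = -0.8083 → ψ = 0.5187
Converged at ψ = 0.5187.
Compositions from xᵢ = zᵢ/(1+ψ(Kᵢ−1)), yᵢ = Kᵢxᵢ:
  1: x = 0.1795, y = 0.4760
  2: x = 0.1727, y = 0.3162
  3: x = 0.3565, y = 0.1205
  4: x = 0.2913, y = 0.0874

y_1 = 0.4760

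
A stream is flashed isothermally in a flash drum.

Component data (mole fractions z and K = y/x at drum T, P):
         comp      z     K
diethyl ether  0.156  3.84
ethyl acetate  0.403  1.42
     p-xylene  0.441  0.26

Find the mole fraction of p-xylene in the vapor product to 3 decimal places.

Let ψ = V/F and solve Σ zᵢ(Kᵢ−1)/(1+ψ(Kᵢ−1)) = 0.
g(0) = ΣzᵢKᵢ − 1 = 0.286 and g(1) = 1 − Σzᵢ/Kᵢ = -1.021, so a root lies in (0, 1).
Iterate (Newton) starting at ψ = 0.5:
  ψ = 0.500: g = -0.1950, g' = -0.872 → ψ = 0.276
  ψ = 0.276: g = -0.0103, g' = -0.834 → ψ = 0.264
Converged at ψ = 0.264.
Compositions from xᵢ = zᵢ/(1+ψ(Kᵢ−1)), yᵢ = Kᵢxᵢ:
  diethyl ether: x = 0.089, y = 0.342
  ethyl acetate: x = 0.363, y = 0.515
  p-xylene: x = 0.548, y = 0.142

y_p-xylene = 0.142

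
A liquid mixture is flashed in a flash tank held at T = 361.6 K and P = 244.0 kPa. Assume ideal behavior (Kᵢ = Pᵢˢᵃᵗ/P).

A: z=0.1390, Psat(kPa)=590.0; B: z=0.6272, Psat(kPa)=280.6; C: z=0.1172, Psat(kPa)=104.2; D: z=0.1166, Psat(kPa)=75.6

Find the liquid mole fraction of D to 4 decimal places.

Raoult's law: Kᵢ = Pᵢˢᵃᵗ/P = Pᵢˢᵃᵗ/244.0.
  K_A = 590.0/244.0 = 2.418033, K_B = 280.6/244.0 = 1.150000, K_C = 104.2/244.0 = 0.427049, K_D = 75.6/244.0 = 0.309836
Material balance + equilibrium reduce to Σ zᵢ(Kᵢ−1)/(1+V/F(Kᵢ−1)) = 0.
g(0) = ΣzᵢKᵢ − 1 = 0.1436 and g(1) = 1 − Σzᵢ/Kᵢ = -0.2536, so a root lies in (0, 1).
Newton iteration, V/F⁰ = 0.7:
  V/F = 0.7000: g = -0.08375, g' = -0.3971 → V/F = 0.4891
  V/F = 0.4891: g = -0.01074, g' = -0.3105 → V/F = 0.4545
  V/F = 0.4545: g = -0.00012, g' = -0.3040 → V/F = 0.4541
Converged at V/F = 0.4541.
Compositions from xᵢ = zᵢ/(1+V/F(Kᵢ−1)), yᵢ = Kᵢxᵢ:
  A: x = 0.0846, y = 0.2044
  B: x = 0.5872, y = 0.6753
  C: x = 0.1584, y = 0.0677
  D: x = 0.1698, y = 0.0526

x_D = 0.1698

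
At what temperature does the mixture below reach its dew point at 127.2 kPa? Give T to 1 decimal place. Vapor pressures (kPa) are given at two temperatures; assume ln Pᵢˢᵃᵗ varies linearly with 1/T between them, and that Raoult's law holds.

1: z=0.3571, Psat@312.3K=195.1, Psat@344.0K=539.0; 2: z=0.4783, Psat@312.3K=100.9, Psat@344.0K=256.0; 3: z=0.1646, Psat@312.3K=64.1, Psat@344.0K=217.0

Dew-point temperature: Σzᵢ·P/Pᵢˢᵃᵗ(T) = 1. Interpolate ln Pᵢˢᵃᵗ = aᵢ + bᵢ/T.
  T = 312.3 K: ΣzᵢP/Pᵢˢᵃᵗ = 1.1624
  T = 344.0 K: ΣzᵢP/Pᵢˢᵃᵗ = 0.4184
  T = 328.1 K: ΣzᵢP/Pᵢˢᵃᵗ = 0.6803
  T = 320.2 K: ΣzᵢP/Pᵢˢᵃᵗ = 0.8829
  T = 316.2 K: ΣzᵢP/Pᵢˢᵃᵗ = 1.0130
  T = 318.2 K: ΣzᵢP/Pᵢˢᵃᵗ = 0.9453
Interpolating between 316.2 K and 318.2 K gives T ≈ 316.6 K.

T = 316.6 K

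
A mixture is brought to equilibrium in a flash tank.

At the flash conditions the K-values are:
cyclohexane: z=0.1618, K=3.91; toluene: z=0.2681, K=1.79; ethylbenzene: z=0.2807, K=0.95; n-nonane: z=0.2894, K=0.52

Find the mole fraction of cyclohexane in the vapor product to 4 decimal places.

Material balance + equilibrium reduce to Σ zᵢ(Kᵢ−1)/(1+β(Kᵢ−1)) = 0.
g(0) = ΣzᵢKᵢ − 1 = 0.5297 and g(1) = 1 − Σzᵢ/Kᵢ = -0.0432, so a root lies in (0, 1).
Newton iteration, β⁰ = 0.5:
  β = 0.5000: g = 0.14644, g' = -0.4295 → β = 0.8410
  β = 0.8410: g = 0.01625, g' = -0.3640 → β = 0.8856
  β = 0.8856: g = -0.00007, g' = -0.3675 → β = 0.8854
Converged at β = 0.8854.
Compositions from xᵢ = zᵢ/(1+β(Kᵢ−1)), yᵢ = Kᵢxᵢ:
  cyclohexane: x = 0.0452, y = 0.1769
  toluene: x = 0.1578, y = 0.2824
  ethylbenzene: x = 0.2937, y = 0.2790
  n-nonane: x = 0.5033, y = 0.2617

y_cyclohexane = 0.1769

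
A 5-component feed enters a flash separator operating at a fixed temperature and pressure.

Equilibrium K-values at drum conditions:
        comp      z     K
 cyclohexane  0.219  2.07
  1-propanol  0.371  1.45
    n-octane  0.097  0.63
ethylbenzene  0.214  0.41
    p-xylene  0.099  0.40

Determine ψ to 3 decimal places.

Let ψ = V/F and solve Σ zᵢ(Kᵢ−1)/(1+ψ(Kᵢ−1)) = 0.
Check two-phase: ΣzᵢKᵢ = 1.180 > 1 and Σzᵢ/Kᵢ = 1.285 > 1, so g(0) = 0.180 > 0 and g(1) = -0.285 < 0.
Iterate (Newton) starting at ψ = 0.5:
  ψ = 0.500: g = -0.0190, g' = -0.399 → ψ = 0.452
Converged at ψ = 0.452.

ψ = 0.452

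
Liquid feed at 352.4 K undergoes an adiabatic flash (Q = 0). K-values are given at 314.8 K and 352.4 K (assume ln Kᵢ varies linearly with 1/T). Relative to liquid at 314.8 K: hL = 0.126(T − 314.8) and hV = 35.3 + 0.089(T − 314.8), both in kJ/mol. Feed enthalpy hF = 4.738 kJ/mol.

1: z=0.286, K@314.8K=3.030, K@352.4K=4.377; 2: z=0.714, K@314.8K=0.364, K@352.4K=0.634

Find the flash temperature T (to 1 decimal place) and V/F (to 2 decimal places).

Adiabatic flash: solve Rachford–Rice at each trial T, then check hF = ψ·hV(T) + (1−ψ)·hL(T).
  T = 314.8 K: K = (3.030, 0.364), RR gives ψ = 0.098, H_out = 3.458 kJ/mol
  T = 352.4 K: K = (4.377, 0.634), RR gives ψ = 0.570, H_out = 24.065 kJ/mol
  T = 333.6 K: K = (3.680, 0.488), RR gives ψ = 0.292, H_out = 12.477 kJ/mol
  T = 324.2 K: K = (3.348, 0.423), RR gives ψ = 0.192, H_out = 7.890 kJ/mol
  T = 319.5 K: K = (3.188, 0.393), RR gives ψ = 0.145, H_out = 5.676 kJ/mol
  T = 317.1 K: K = (3.107, 0.378), RR gives ψ = 0.121, H_out = 4.547 kJ/mol
Linear interpolation between T = 317.1 (H_out = 4.547) and T = 319.5 (H_out = 5.676) on hF = 4.738 gives T ≈ 317.5 K, at which ψ = 0.12.

T = 317.5 K, V/F = 0.12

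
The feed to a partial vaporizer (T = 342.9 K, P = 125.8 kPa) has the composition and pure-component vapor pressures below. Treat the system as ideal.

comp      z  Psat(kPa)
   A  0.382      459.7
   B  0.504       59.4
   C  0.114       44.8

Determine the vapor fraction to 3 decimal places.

ψ = 0.461

Raoult's law: Kᵢ = Pᵢˢᵃᵗ/P = Pᵢˢᵃᵗ/125.8.
  K_A = 459.7/125.8 = 3.65421, K_B = 59.4/125.8 = 0.47218, K_C = 44.8/125.8 = 0.35612
Material balance + equilibrium reduce to Σ zᵢ(Kᵢ−1)/(1+ψ(Kᵢ−1)) = 0.
g(0) = ΣzᵢKᵢ − 1 = 0.674 and g(1) = 1 − Σzᵢ/Kᵢ = -0.492, so a root lies in (0, 1).
Iterate (Newton) starting at ψ = 0.51:
  ψ = 0.510: g = -0.0425, g' = -0.853 → ψ = 0.460
  ψ = 0.460: g = 0.0007, g' = -0.886 → ψ = 0.461
Converged at ψ = 0.461.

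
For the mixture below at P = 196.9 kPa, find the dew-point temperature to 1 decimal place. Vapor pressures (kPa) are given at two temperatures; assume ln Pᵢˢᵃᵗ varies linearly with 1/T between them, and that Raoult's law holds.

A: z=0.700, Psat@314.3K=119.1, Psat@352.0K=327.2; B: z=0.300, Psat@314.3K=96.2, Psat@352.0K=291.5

Dew-point temperature: Σzᵢ·P/Pᵢˢᵃᵗ(T) = 1. Interpolate ln Pᵢˢᵃᵗ = aᵢ + bᵢ/T.
  T = 314.3 K: ΣzᵢP/Pᵢˢᵃᵗ = 1.7713
  T = 352.0 K: ΣzᵢP/Pᵢˢᵃᵗ = 0.6239
  T = 333.1 K: ΣzᵢP/Pᵢˢᵃᵗ = 1.0218
  T = 342.6 K: ΣzᵢP/Pᵢˢᵃᵗ = 0.7919
  T = 337.9 K: ΣzᵢP/Pᵢˢᵃᵗ = 0.8967
  T = 335.5 K: ΣzᵢP/Pᵢˢᵃᵗ = 0.9568
Interpolating between 333.1 K and 335.5 K gives T ≈ 333.9 K.

T = 333.9 K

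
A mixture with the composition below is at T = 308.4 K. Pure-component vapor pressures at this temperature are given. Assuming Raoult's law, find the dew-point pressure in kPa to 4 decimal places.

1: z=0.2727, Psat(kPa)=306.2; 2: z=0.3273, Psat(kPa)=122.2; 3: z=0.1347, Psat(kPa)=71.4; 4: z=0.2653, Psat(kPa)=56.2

At the dew point ψ → 1, so Σzᵢ/Kᵢ = 1 with Kᵢ = Pᵢˢᵃᵗ/P ⇒ 1/P = Σzᵢ/Pᵢˢᵃᵗ.
1/P = 0.2727/306.2 + 0.3273/122.2 + 0.1347/71.4 + 0.2653/56.2 = 0.0101762 ⇒ P = 98.2686 kPa

Pdew = 98.2686 kPa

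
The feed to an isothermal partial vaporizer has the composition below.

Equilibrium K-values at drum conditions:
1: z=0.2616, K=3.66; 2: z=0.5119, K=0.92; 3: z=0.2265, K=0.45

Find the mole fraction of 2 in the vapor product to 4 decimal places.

y_2 = 0.4986

Material balance + equilibrium reduce to Σ zᵢ(Kᵢ−1)/(1+ψ(Kᵢ−1)) = 0.
Check two-phase: ΣzᵢKᵢ = 1.5303 > 1 and Σzᵢ/Kᵢ = 1.1312 > 1, so g(0) = 0.5303 > 0 and g(1) = -0.1312 < 0.
Newton iteration, ψ⁰ = 0.5:
  ψ = 0.5000: g = 0.08416, g' = -0.4749 → ψ = 0.6772
  ψ = 0.6772: g = 0.00657, g' = -0.4135 → ψ = 0.6931
  ψ = 0.6931: g = 0.00002, g' = -0.4115 → ψ = 0.6932
Converged at ψ = 0.6932.
Compositions from xᵢ = zᵢ/(1+ψ(Kᵢ−1)), yᵢ = Kᵢxᵢ:
  1: x = 0.0920, y = 0.3367
  2: x = 0.5420, y = 0.4986
  3: x = 0.3661, y = 0.1647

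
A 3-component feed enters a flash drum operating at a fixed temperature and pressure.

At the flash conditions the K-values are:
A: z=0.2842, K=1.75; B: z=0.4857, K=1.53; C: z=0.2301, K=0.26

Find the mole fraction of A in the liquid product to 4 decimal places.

x_A = 0.1900

Let ψ = V/F and solve Σ zᵢ(Kᵢ−1)/(1+ψ(Kᵢ−1)) = 0.
Check two-phase: ΣzᵢKᵢ = 1.3003 > 1 and Σzᵢ/Kᵢ = 1.3649 > 1, so g(0) = 0.3003 > 0 and g(1) = -0.3649 < 0.
Newton–Raphson from ψ = 0.5:
  ψ = 0.5000: g = 0.08824, g' = -0.4873 → ψ = 0.6811
  ψ = 0.6811: g = -0.01307, g' = -0.6559 → ψ = 0.6612
  ψ = 0.6612: g = -0.00027, g' = -0.6293 → ψ = 0.6607
Converged at ψ = 0.6607.
Compositions from xᵢ = zᵢ/(1+ψ(Kᵢ−1)), yᵢ = Kᵢxᵢ:
  A: x = 0.1900, y = 0.3326
  B: x = 0.3597, y = 0.5504
  C: x = 0.4502, y = 0.1171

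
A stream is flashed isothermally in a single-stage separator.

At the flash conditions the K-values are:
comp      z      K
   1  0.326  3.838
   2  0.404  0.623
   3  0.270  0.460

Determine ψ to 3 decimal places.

Rachford–Rice: g(ψ) = Σ zᵢ(Kᵢ−1)/(1+ψ(Kᵢ−1)) = 0.
Feasibility: ΣzᵢKᵢ = 1.627, Σzᵢ/Kᵢ = 1.320 — both > 1, two phases present.
Newton iteration, ψ⁰ = 0.57:
  ψ = 0.570: g = -0.0512, g' = -0.641 → ψ = 0.490
  ψ = 0.490: g = 0.0019, g' = -0.691 → ψ = 0.493
Converged at ψ = 0.493.

ψ = 0.493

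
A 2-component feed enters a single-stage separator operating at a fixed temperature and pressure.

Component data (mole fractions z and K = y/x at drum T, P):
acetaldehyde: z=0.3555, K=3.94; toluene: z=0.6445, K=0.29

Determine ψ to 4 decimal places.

Material balance + equilibrium reduce to Σ zᵢ(Kᵢ−1)/(1+ψ(Kᵢ−1)) = 0.
g(0) = ΣzᵢKᵢ − 1 = 0.5876 and g(1) = 1 − Σzᵢ/Kᵢ = -1.3126, so a root lies in (0, 1).
Newton–Raphson from ψ = 0.54:
  ψ = 0.5400: g = -0.33821, g' = -1.3135 → ψ = 0.2825
  ψ = 0.2825: g = -0.00145, g' = -1.4254 → ψ = 0.2815
Converged at ψ = 0.2815.

ψ = 0.2815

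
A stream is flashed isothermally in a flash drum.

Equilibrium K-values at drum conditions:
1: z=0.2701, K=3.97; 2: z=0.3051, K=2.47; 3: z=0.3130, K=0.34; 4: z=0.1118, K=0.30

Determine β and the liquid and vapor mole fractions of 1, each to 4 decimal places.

Let β = V/F and solve Σ zᵢ(Kᵢ−1)/(1+β(Kᵢ−1)) = 0.
g(0) = ΣzᵢKᵢ − 1 = 0.9659 and g(1) = 1 − Σzᵢ/Kᵢ = -0.4848, so a root lies in (0, 1).
Newton–Raphson from β = 0.37:
  β = 0.3700: g = 0.29375, g' = -1.1559 → β = 0.6241
  β = 0.6241: g = 0.02474, g' = -1.0389 → β = 0.6480
  β = 0.6480: g = -0.00014, g' = -1.0512 → β = 0.6478
Converged at β = 0.6478.
Compositions from xᵢ = zᵢ/(1+β(Kᵢ−1)), yᵢ = Kᵢxᵢ:
  1: x = 0.0924, y = 0.3667
  2: x = 0.1563, y = 0.3860
  3: x = 0.5468, y = 0.1859
  4: x = 0.2046, y = 0.0614

β = 0.6478, x_1 = 0.0924, y_1 = 0.3667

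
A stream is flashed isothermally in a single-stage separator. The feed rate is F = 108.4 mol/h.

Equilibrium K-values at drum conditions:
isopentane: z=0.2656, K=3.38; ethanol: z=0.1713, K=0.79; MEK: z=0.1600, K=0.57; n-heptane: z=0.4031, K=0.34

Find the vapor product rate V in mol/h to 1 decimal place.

V = 22.7 mol/h

Let ψ = V/F and solve Σ zᵢ(Kᵢ−1)/(1+ψ(Kᵢ−1)) = 0.
Check two-phase: ΣzᵢKᵢ = 1.2613 > 1 and Σzᵢ/Kᵢ = 1.7617 > 1, so g(0) = 0.2613 > 0 and g(1) = -0.7617 < 0.
Newton–Raphson from ψ = 0.5:
  ψ = 0.5000: g = -0.23628, g' = -0.7623 → ψ = 0.1900
  ψ = 0.1900: g = 0.01867, g' = -0.9861 → ψ = 0.2090
  ψ = 0.2090: g = 0.00034, g' = -0.9513 → ψ = 0.2093
Converged at ψ = 0.2093.
Then V = ψ·F = 0.2093·108.4 = 22.7 mol/h and L = F − V = 85.7 mol/h.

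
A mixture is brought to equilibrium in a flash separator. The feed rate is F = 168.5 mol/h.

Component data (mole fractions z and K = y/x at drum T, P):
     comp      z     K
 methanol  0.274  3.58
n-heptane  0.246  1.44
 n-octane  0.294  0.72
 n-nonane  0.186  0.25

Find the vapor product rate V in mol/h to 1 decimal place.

Rachford–Rice: g(ψ) = Σ zᵢ(Kᵢ−1)/(1+ψ(Kᵢ−1)) = 0.
Check two-phase: ΣzᵢKᵢ = 1.593 > 1 and Σzᵢ/Kᵢ = 1.400 > 1, so g(0) = 0.593 > 0 and g(1) = -0.400 < 0.
Newton–Raphson from ψ = 0.5:
  ψ = 0.500: g = 0.0785, g' = -0.679 → ψ = 0.616
  ψ = 0.616: g = -0.0003, g' = -0.696 → ψ = 0.615
Converged at ψ = 0.615.
Then V = ψ·F = 0.6151·168.5 = 103.7 mol/h and L = F − V = 64.8 mol/h.

V = 103.7 mol/h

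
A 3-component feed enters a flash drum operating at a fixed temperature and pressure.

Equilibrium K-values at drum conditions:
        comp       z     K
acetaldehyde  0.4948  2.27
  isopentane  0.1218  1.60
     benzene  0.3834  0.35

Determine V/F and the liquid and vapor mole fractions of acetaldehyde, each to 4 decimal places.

V/F = 0.6026, x_acetaldehyde = 0.2803, y_acetaldehyde = 0.6363

Newton iteration, V/F⁰ = 0.32:
  V/F = 0.3200: g = 0.19346, g' = -0.6926 → V/F = 0.5993
  V/F = 0.5993: g = 0.00231, g' = -0.7157 → V/F = 0.6026
Converged at V/F = 0.6026.
Compositions from xᵢ = zᵢ/(1+V/F(Kᵢ−1)), yᵢ = Kᵢxᵢ:
  acetaldehyde: x = 0.2803, y = 0.6363
  isopentane: x = 0.0895, y = 0.1431
  benzene: x = 0.6302, y = 0.2206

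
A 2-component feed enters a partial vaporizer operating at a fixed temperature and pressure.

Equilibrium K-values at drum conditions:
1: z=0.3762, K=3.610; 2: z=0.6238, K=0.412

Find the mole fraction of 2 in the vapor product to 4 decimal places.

y_2 = 0.3362

Binary case is linear: z₁(K₁−1)(1+ψ(K₂−1)) + z₂(K₂−1)(1+ψ(K₁−1)) = 0
⇒ ψ = [z₁(K₁−1)+z₂(K₂−1)] / [−(K₁−1)(K₂−1)] = 0.61509/1.53468 = 0.4008
Compositions from xᵢ = zᵢ/(1+ψ(Kᵢ−1)), yᵢ = Kᵢxᵢ:
  1: x = 0.1839, y = 0.6638
  2: x = 0.8161, y = 0.3362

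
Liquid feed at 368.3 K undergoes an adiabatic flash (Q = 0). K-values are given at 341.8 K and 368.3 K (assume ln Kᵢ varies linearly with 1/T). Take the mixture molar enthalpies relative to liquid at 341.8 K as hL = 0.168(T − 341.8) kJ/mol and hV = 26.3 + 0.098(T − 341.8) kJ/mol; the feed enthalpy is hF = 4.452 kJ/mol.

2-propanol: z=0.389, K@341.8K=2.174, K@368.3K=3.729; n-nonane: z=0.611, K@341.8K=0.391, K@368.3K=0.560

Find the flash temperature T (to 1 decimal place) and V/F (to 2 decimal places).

Adiabatic flash: solve Rachford–Rice at each trial T, then check hF = ψ·hV(T) + (1−ψ)·hL(T).
  T = 341.8 K: K = (2.174, 0.391), RR gives ψ = 0.118, H_out = 3.112 kJ/mol
  T = 368.3 K: K = (3.729, 0.560), RR gives ψ = 0.660, H_out = 20.591 kJ/mol
  T = 355.1 K: K = (2.879, 0.471), RR gives ψ = 0.411, H_out = 12.654 kJ/mol
  T = 348.5 K: K = (2.511, 0.430), RR gives ψ = 0.279, H_out = 8.322 kJ/mol
  T = 345.1 K: K = (2.336, 0.410), RR gives ψ = 0.202, H_out = 5.820 kJ/mol
  T = 343.5 K: K = (2.256, 0.401), RR gives ψ = 0.163, H_out = 4.548 kJ/mol
Linear interpolation between T = 341.8 (H_out = 3.112) and T = 343.5 (H_out = 4.548) on hF = 4.452 gives T ≈ 343.4 K, at which ψ = 0.16.

T = 343.4 K, V/F = 0.16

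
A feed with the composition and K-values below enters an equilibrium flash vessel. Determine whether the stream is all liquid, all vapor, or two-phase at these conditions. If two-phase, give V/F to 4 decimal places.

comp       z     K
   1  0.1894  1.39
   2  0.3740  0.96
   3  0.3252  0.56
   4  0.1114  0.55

ΣzᵢKᵢ = 0.8657; Σzᵢ/Kᵢ = 1.3091.
Since ΣzᵢKᵢ < 1 the mixture is below its bubble point — single liquid phase.

all liquid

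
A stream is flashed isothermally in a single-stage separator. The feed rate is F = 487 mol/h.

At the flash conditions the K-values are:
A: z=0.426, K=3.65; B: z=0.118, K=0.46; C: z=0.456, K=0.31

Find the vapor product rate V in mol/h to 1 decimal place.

V = 208.3 mol/h

Material balance + equilibrium reduce to Σ zᵢ(Kᵢ−1)/(1+ψ(Kᵢ−1)) = 0.
Check two-phase: ΣzᵢKᵢ = 1.751 > 1 and Σzᵢ/Kᵢ = 1.844 > 1, so g(0) = 0.751 > 0 and g(1) = -0.844 < 0.
Newton iteration, ψ⁰ = 0.65:
  ψ = 0.650: g = -0.2540, g' = -1.199 → ψ = 0.438
  ψ = 0.438: g = -0.0121, g' = -1.146 → ψ = 0.428
Converged at ψ = 0.428.
Then V = ψ·F = 0.4276·487 = 208.3 mol/h and L = F − V = 278.7 mol/h.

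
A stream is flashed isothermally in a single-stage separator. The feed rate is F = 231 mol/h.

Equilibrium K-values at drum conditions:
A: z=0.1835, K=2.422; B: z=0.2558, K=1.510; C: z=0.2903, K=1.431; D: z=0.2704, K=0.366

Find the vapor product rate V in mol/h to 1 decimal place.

V = 168.3 mol/h

Rachford–Rice: g(V/F) = Σ zᵢ(Kᵢ−1)/(1+V/F(Kᵢ−1)) = 0.
Feasibility: ΣzᵢKᵢ = 1.3451, Σzᵢ/Kᵢ = 1.1868 — both > 1, two phases present.
Newton–Raphson from V/F = 0.5:
  V/F = 0.5000: g = 0.10839, g' = -0.4385 → V/F = 0.7472
  V/F = 0.7472: g = -0.01013, g' = -0.5454 → V/F = 0.7286
  V/F = 0.7286: g = -0.00013, g' = -0.5315 → V/F = 0.7284
Converged at V/F = 0.7284.
Then V = V/F·F = 0.7284·231 = 168.3 mol/h and L = F − V = 62.7 mol/h.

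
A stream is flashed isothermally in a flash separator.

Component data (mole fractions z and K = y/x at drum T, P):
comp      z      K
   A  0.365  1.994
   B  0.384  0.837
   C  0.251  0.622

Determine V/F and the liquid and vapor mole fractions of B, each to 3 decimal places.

Material balance + equilibrium reduce to Σ zᵢ(Kᵢ−1)/(1+V/F(Kᵢ−1)) = 0.
Feasibility: ΣzᵢKᵢ = 1.205, Σzᵢ/Kᵢ = 1.045 — both > 1, two phases present.
Iterate (Newton) starting at V/F = 0.56:
  V/F = 0.560: g = 0.0438, g' = -0.219 → V/F = 0.760
  V/F = 0.760: g = 0.0021, g' = -0.201 → V/F = 0.771
Converged at V/F = 0.771.
Compositions from xᵢ = zᵢ/(1+V/F(Kᵢ−1)), yᵢ = Kᵢxᵢ:
  A: x = 0.207, y = 0.412
  B: x = 0.439, y = 0.368
  C: x = 0.354, y = 0.220

V/F = 0.771, x_B = 0.439, y_B = 0.368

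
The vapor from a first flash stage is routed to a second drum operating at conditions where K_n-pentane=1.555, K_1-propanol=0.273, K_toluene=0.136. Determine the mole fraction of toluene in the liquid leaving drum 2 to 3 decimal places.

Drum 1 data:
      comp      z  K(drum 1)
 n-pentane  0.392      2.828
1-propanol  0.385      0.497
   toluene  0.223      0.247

Drum 1:
Rachford–Rice: g(ψ₁) = Σ zᵢ(Kᵢ−1)/(1+ψ₁(Kᵢ−1)) = 0.
g(0) = ΣzᵢKᵢ − 1 = 0.355 and g(1) = 1 − Σzᵢ/Kᵢ = -0.816, so a root lies in (0, 1).
Newton–Raphson from ψ₁ = 0.36:
  ψ₁ = 0.360: g = -0.0347, g' = -0.860 → ψ₁ = 0.320
Converged at ψ₁ = 0.320.
Drum-1 compositions:
  n-pentane: x = 0.247, y = 0.699
  1-propanol: x = 0.459, y = 0.228
  toluene: x = 0.294, y = 0.073
Drum-2 feed = drum-1 vapor: z₂ = (0.6994, 0.2281, 0.0726).
Drum 2:
Material balance + equilibrium reduce to Σ zᵢ(Kᵢ−1)/(1+ψ₂(Kᵢ−1)) = 0.
Check two-phase: ΣzᵢKᵢ = 1.160 > 1 and Σzᵢ/Kᵢ = 1.819 > 1, so g(0) = 0.160 > 0 and g(1) = -0.819 < 0.
Newton–Raphson from ψ₂ = 0.68:
  ψ₂ = 0.680: g = -0.1981, g' = -0.903 → ψ₂ = 0.461
  ψ₂ = 0.461: g = -0.0444, g' = -0.559 → ψ₂ = 0.381
  ψ₂ = 0.381: g = -0.0025, g' = -0.498 → ψ₂ = 0.376
Converged at ψ₂ = 0.376.
  n-pentane: x = 0.579, y = 0.900
  1-propanol: x = 0.314, y = 0.086
  toluene: x = 0.108, y = 0.015

x_toluene (drum 2) = 0.108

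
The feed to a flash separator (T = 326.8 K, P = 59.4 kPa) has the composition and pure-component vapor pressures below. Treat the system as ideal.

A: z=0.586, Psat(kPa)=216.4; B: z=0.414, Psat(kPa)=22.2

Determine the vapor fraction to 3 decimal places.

ψ = 0.779

Raoult's law: Kᵢ = Pᵢˢᵃᵗ/P = Pᵢˢᵃᵗ/59.4.
  K_A = 216.4/59.4 = 3.64310, K_B = 22.2/59.4 = 0.37374
Let ψ = V/F and solve Σ zᵢ(Kᵢ−1)/(1+ψ(Kᵢ−1)) = 0.
g(0) = ΣzᵢKᵢ − 1 = 1.290 and g(1) = 1 − Σzᵢ/Kᵢ = -0.269, so a root lies in (0, 1).
Newton iteration, ψ⁰ = 0.35:
  ψ = 0.350: g = 0.4725, g' = -1.371 → ψ = 0.695
  ψ = 0.695: g = 0.0872, g' = -1.018 → ψ = 0.780
  ψ = 0.780: g = -0.0014, g' = -1.058 → ψ = 0.779
Converged at ψ = 0.779.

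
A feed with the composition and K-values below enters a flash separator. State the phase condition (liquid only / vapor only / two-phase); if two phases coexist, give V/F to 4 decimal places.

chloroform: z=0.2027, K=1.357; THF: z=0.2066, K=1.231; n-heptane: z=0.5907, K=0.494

liquid only

ΣzᵢKᵢ = 0.8212; Σzᵢ/Kᵢ = 1.5130.
Since ΣzᵢKᵢ < 1 the mixture is below its bubble point — single liquid phase.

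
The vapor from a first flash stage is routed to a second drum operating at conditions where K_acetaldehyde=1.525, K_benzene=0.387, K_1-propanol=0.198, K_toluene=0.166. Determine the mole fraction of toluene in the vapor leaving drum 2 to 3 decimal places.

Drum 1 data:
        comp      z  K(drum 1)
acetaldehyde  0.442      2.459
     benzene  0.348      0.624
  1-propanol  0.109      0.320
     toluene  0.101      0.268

Drum 1:
Let ψ₁ = V/F and solve Σ zᵢ(Kᵢ−1)/(1+ψ₁(Kᵢ−1)) = 0.
Check two-phase: ΣzᵢKᵢ = 1.366 > 1 and Σzᵢ/Kᵢ = 1.455 > 1, so g(0) = 0.366 > 0 and g(1) = -0.455 < 0.
Newton iteration, ψ₁⁰ = 0.5:
  ψ₁ = 0.500: g = -0.0172, g' = -0.640 → ψ₁ = 0.473
Converged at ψ₁ = 0.473.
Drum-1 compositions:
  acetaldehyde: x = 0.262, y = 0.643
  benzene: x = 0.423, y = 0.264
  1-propanol: x = 0.161, y = 0.051
  toluene: x = 0.155, y = 0.041
Drum-2 feed = drum-1 vapor: z₂ = (0.6430, 0.2641, 0.0514, 0.0414).
Drum 2:
Newton–Raphson from ψ₂ = 0.6:
  ψ₂ = 0.600: g = -0.1480, g' = -0.589 → ψ₂ = 0.349
  ψ₂ = 0.349: g = -0.0266, g' = -0.408 → ψ₂ = 0.284
  ψ₂ = 0.284: g = -0.0008, g' = -0.385 → ψ₂ = 0.282
Converged at ψ₂ = 0.282.
  acetaldehyde: x = 0.560, y = 0.854
  benzene: x = 0.319, y = 0.124
  1-propanol: x = 0.066, y = 0.013
  toluene: x = 0.054, y = 0.009

y_toluene (drum 2) = 0.009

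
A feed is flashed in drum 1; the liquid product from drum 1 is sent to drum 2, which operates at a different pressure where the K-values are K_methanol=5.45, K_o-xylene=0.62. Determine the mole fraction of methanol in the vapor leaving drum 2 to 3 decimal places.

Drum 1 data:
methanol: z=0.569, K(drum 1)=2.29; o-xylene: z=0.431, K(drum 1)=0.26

Drum 1:
Binary case is linear: z₁(K₁−1)(1+ψ₁(K₂−1)) + z₂(K₂−1)(1+ψ₁(K₁−1)) = 0
⇒ ψ₁ = [z₁(K₁−1)+z₂(K₂−1)] / [−(K₁−1)(K₂−1)] = 0.4151/0.9546 = 0.435
Drum-1 compositions:
  methanol: x = 0.365, y = 0.835
  o-xylene: x = 0.635, y = 0.165
Drum-2 feed = drum-1 liquid: z₂ = (0.3645, 0.6355).
Drum 2:
Rachford–Rice: g(ψ₂) = Σ zᵢ(Kᵢ−1)/(1+ψ₂(Kᵢ−1)) = 0.
g(0) = ΣzᵢKᵢ − 1 = 1.381 and g(1) = 1 − Σzᵢ/Kᵢ = -0.092, so a root lies in (0, 1).
Newton iteration, ψ₂⁰ = 0.5:
  ψ₂ = 0.500: g = 0.2049, g' = -0.834 → ψ₂ = 0.746
  ψ₂ = 0.746: g = 0.0387, g' = -0.566 → ψ₂ = 0.814
  ψ₂ = 0.814: g = 0.0013, g' = -0.530 → ψ₂ = 0.816
Converged at ψ₂ = 0.816.
  methanol: x = 0.079, y = 0.429
  o-xylene: x = 0.921, y = 0.571

y_methanol (drum 2) = 0.429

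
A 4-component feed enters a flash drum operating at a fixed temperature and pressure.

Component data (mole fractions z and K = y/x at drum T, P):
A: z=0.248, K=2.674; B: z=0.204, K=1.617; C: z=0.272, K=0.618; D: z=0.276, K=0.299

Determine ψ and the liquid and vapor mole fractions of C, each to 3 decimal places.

ψ = 0.332, x_C = 0.312, y_C = 0.193

Let ψ = V/F and solve Σ zᵢ(Kᵢ−1)/(1+ψ(Kᵢ−1)) = 0.
Feasibility: ΣzᵢKᵢ = 1.244, Σzᵢ/Kᵢ = 1.582 — both > 1, two phases present.
Iterate (Newton) starting at ψ = 0.5:
  ψ = 0.500: g = -0.1041, g' = -0.633 → ψ = 0.336
  ψ = 0.336: g = -0.0021, g' = -0.622 → ψ = 0.332
Converged at ψ = 0.332.
Compositions from xᵢ = zᵢ/(1+ψ(Kᵢ−1)), yᵢ = Kᵢxᵢ:
  A: x = 0.159, y = 0.426
  B: x = 0.169, y = 0.274
  C: x = 0.312, y = 0.193
  D: x = 0.360, y = 0.108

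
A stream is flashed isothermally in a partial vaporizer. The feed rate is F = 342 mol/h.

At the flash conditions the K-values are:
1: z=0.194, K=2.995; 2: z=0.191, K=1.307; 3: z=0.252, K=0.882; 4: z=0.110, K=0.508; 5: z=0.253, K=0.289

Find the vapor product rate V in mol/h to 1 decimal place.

Iterate (Newton) starting at ψ = 0.57:
  ψ = 0.570: g = -0.1786, g' = -0.599 → ψ = 0.272
  ψ = 0.272: g = -0.0112, g' = -0.576 → ψ = 0.253
Converged at ψ = 0.253.
Then V = ψ·F = 0.2527·342 = 86.4 mol/h and L = F − V = 255.6 mol/h.

V = 86.4 mol/h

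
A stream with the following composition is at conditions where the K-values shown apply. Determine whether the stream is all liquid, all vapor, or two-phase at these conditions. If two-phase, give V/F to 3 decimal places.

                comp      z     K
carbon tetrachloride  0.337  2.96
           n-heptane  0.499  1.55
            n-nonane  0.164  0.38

all vapor

ΣzᵢKᵢ = 1.833; Σzᵢ/Kᵢ = 0.867.
Since Σzᵢ/Kᵢ < 1 the mixture is above its dew point — single vapor phase.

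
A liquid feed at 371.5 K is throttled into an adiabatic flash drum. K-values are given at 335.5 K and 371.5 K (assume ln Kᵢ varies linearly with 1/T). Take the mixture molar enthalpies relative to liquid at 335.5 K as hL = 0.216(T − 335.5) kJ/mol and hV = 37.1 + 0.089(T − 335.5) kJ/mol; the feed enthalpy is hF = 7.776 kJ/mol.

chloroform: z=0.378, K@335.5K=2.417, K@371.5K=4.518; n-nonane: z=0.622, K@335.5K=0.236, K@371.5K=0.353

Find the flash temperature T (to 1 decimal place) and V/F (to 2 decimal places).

Adiabatic flash: solve Rachford–Rice at each trial T, then check hF = ψ·hV(T) + (1−ψ)·hL(T).
  T = 335.5 K: K = (2.417, 0.236), RR gives ψ = 0.056, H_out = 2.071 kJ/mol
  T = 371.5 K: K = (4.518, 0.353), RR gives ψ = 0.407, H_out = 21.029 kJ/mol
  T = 353.5 K: K = (3.358, 0.292), RR gives ψ = 0.270, H_out = 13.280 kJ/mol
  T = 344.5 K: K = (2.861, 0.263), RR gives ψ = 0.179, H_out = 8.370 kJ/mol
  T = 340.0 K: K = (2.633, 0.249), RR gives ψ = 0.123, H_out = 5.449 kJ/mol
  T = 342.2 K: K = (2.743, 0.256), RR gives ψ = 0.151, H_out = 6.926 kJ/mol
  T = 343.4 K: K = (2.804, 0.260), RR gives ψ = 0.166, H_out = 7.691 kJ/mol
Linear interpolation between T = 343.4 (H_out = 7.691) and T = 344.5 (H_out = 8.370) on hF = 7.776 gives T ≈ 343.5 K, at which ψ = 0.17.

T = 343.5 K, V/F = 0.17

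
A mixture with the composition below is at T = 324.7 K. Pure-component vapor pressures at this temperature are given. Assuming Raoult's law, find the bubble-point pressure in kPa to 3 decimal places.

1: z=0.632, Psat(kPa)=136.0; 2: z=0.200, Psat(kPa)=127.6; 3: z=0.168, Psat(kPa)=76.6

Pbub = 124.341 kPa

At the bubble point ψ → 0, so ΣzᵢKᵢ = 1 with Kᵢ = Pᵢˢᵃᵗ/P ⇒ P = ΣzᵢPᵢˢᵃᵗ.
P = 0.632·136.0 + 0.200·127.6 + 0.168·76.6 = 124.341 kPa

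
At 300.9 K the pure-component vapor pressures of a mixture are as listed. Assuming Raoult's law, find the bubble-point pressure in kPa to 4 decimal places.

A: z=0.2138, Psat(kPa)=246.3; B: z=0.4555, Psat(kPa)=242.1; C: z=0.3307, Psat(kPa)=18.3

At the bubble point ψ → 0, so ΣzᵢKᵢ = 1 with Kᵢ = Pᵢˢᵃᵗ/P ⇒ P = ΣzᵢPᵢˢᵃᵗ.
P = 0.2138·246.3 + 0.4555·242.1 + 0.3307·18.3 = 168.9873 kPa

Pbub = 168.9873 kPa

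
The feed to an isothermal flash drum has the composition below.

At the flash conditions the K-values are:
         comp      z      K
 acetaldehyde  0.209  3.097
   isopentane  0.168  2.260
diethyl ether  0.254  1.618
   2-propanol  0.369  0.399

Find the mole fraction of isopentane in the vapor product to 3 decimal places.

Iterate (Newton) starting at ψ = 0.5:
  ψ = 0.500: g = 0.1467, g' = -0.648 → ψ = 0.726
  ψ = 0.726: g = -0.0009, g' = -0.683 → ψ = 0.725
Converged at ψ = 0.725.
Compositions from xᵢ = zᵢ/(1+ψ(Kᵢ−1)), yᵢ = Kᵢxᵢ:
  acetaldehyde: x = 0.083, y = 0.257
  isopentane: x = 0.088, y = 0.198
  diethyl ether: x = 0.175, y = 0.284
  2-propanol: x = 0.654, y = 0.261

y_isopentane = 0.198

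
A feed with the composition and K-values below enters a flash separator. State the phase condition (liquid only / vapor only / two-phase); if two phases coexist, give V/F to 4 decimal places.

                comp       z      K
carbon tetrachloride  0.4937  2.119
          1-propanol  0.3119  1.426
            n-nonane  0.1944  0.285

two-phase, V/F = 0.8802

ΣzᵢKᵢ = 1.5463; Σzᵢ/Kᵢ = 1.1338.
Both exceed 1, so a two-phase solution exists.
Material balance + equilibrium reduce to Σ zᵢ(Kᵢ−1)/(1+ψ(Kᵢ−1)) = 0.
Iterate (Newton) starting at ψ = 0.5:
  ψ = 0.5000: g = 0.24745, g' = -0.5334 → ψ = 0.9639
  ψ = 0.9639: g = -0.08724, g' = -1.2003 → ψ = 0.8912
  ψ = 0.8912: g = -0.01024, g' = -0.9399 → ψ = 0.8803
  ψ = 0.8803: g = -0.00016, g' = -0.9106 → ψ = 0.8802
Converged at ψ = 0.8802.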